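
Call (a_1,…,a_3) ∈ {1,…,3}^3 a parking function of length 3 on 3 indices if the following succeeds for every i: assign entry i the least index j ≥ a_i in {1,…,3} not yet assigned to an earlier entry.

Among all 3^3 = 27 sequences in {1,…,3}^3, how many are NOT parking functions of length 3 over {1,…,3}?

|PF| = (4−3)·4^(3−1) = 1·16 = 16
Example (3,2,3) → sorted (2,3,3): b_1=2>1, not a PF.
So 27 − 16 = 11 fail.

11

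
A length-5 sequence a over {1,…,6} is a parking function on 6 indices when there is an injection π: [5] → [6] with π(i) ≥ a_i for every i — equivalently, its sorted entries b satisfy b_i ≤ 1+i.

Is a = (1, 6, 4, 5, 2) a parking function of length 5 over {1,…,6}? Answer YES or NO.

Order a: b = (1, 2, 4, 5, 6).
  b_1=1 ≤ 2
  b_2=2 ≤ 3
  b_3=4 ≤ 4
  b_4=5 ≤ 5
  b_5=6 ≤ 6
All bounds hold ⇒ YES

YES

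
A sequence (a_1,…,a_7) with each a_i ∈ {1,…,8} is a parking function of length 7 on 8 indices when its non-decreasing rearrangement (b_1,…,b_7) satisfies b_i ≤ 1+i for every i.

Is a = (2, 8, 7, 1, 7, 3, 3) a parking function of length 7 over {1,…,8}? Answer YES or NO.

NO

Sorted: b = (1, 2, 3, 3, 7, 7, 8).
  b_1=1 ≤ 2
  b_2=2 ≤ 3
  b_3=3 ≤ 4
  b_4=3 ≤ 5
  b_5=7 > 6
  fails at i=5 ⇒ NO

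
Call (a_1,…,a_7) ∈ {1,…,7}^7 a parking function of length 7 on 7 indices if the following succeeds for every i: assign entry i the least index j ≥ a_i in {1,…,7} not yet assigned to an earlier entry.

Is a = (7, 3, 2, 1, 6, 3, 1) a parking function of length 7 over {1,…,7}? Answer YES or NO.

Order a: b = (1, 1, 2, 3, 3, 6, 7).
  b_1=1 ≤ 1
  b_2=1 ≤ 2
  b_3=2 ≤ 3
  b_4=3 ≤ 4
  b_5=3 ≤ 5
  b_6=6 ≤ 6
  b_7=7 ≤ 7
All bounds hold ⇒ YES

YES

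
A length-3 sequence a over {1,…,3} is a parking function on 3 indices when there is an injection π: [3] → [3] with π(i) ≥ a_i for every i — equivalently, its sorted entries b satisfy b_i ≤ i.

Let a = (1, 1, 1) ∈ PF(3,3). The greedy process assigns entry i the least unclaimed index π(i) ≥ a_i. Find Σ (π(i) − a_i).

3

Σπ = 3·4/2 = 6 (π permutes [3]); Σa = 1+1+1 = 3; disp = 6−3 = 3.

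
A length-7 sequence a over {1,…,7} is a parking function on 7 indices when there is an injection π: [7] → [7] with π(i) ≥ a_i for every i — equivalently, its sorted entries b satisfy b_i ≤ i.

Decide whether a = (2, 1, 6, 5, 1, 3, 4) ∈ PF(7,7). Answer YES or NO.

Rearranged: b = (1, 1, 2, 3, 4, 5, 6).
  b_1=1 ≤ 1
  b_2=1 ≤ 2
  b_3=2 ≤ 3
  b_4=3 ≤ 4
  b_5=4 ≤ 5
  b_6=5 ≤ 6
  b_7=6 ≤ 7
All bounds hold ⇒ YES

YES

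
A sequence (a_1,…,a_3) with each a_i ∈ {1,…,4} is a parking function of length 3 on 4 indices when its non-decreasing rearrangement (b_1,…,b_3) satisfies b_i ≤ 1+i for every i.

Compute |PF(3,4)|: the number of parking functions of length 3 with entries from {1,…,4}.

#PF = (5−3)·5^(3−1) = 2×25 = 50
E.g. (2,3,3) → sorted (2,3,3): b_i ≤ 1+i ∀i, a PF.

50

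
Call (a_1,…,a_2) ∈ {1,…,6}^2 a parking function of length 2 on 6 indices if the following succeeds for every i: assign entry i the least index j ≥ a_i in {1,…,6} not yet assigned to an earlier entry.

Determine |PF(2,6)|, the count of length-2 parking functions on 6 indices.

|PF| = (6−2+1)·(6+1)^(2−1) = 5 · 7 = 35 (Pollak)
One tuple (5,4) → sorted (4,5): b_i ≤ 4+i ∀i, a PF.

35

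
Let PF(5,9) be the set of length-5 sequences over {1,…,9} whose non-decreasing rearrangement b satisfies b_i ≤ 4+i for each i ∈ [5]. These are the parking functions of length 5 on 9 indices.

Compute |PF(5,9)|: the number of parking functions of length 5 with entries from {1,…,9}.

|PF| = (9−5+1)·(9+1)^(5−1) = 5×10000 = 50000
Example (6,8,5,1,2) → sorted (1,2,5,6,8): b_i ≤ 4+i ∀i, a PF.

50000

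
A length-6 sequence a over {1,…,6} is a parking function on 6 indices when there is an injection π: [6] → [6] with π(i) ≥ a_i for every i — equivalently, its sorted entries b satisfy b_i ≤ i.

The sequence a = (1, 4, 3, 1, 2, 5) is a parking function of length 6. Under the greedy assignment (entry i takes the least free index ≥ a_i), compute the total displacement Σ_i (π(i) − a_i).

Σπ = 21 ({1..6} each once); Σa = 1+4+3+1+2+5 = 16; disp = 21−16 = 5.

5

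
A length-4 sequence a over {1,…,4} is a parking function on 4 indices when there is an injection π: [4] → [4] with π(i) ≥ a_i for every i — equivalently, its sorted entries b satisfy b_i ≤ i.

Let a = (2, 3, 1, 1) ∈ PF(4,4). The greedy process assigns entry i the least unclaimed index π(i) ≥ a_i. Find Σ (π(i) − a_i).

Σπ(i) = 1+…+4 = 10; Σa = 2+3+1+1 = 7; disp = 10−7 = 3.

3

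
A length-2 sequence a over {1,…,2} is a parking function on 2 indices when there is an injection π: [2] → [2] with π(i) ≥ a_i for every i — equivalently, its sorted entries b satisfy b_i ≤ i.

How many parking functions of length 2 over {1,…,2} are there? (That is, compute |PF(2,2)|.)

Count = (2+1−2)·(2+1)^{2−1} = 1×3 = 3 [KW]
Check (1,2) → sorted (1,2): b_i ≤ i ∀i, a PF.

3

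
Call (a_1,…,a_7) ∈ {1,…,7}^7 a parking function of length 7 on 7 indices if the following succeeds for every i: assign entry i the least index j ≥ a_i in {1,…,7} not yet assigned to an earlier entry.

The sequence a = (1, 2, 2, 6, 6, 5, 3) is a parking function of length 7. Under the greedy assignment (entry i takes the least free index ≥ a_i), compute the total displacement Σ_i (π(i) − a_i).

3

Σπ(i) = 1+…+7 = 28; Σa = 1+2+2+6+6+5+3 = 25; disp = 28−25 = 3.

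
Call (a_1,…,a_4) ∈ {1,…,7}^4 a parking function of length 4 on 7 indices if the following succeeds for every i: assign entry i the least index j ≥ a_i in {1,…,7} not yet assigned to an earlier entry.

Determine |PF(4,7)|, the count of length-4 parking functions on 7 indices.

2048

Count = (7+1−4)·(7+1)^{4−1} = 4·512 = 2048 [KW]
One tuple (1,2,1,1) → sorted (1,1,1,2): b_i ≤ 3+i ∀i, a PF.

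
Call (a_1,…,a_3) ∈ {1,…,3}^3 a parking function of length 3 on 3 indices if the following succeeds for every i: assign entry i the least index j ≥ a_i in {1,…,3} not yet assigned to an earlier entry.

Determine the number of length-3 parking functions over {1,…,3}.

16

#PF = (3+1−3)·(3+1)^{3−1} = 1·16 = 16 (Konheim–Weiss)
E.g. (1,1,1) → sorted (1,1,1): b_i ≤ i ∀i, a PF.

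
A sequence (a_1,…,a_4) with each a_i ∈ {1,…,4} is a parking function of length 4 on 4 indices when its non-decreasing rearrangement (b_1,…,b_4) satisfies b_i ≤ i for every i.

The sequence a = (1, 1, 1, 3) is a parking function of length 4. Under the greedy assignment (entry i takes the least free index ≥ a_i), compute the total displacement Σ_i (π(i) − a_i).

4

Σπ = 10 ({1..4} each once); Σa = 1+1+1+3 = 6; disp = 10−6 = 4.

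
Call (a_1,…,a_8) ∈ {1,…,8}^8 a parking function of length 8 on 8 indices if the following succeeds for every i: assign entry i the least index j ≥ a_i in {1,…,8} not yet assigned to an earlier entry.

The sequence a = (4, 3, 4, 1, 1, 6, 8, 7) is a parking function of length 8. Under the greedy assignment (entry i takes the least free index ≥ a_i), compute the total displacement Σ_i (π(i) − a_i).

Σπ = 36 ({1..8} each once); Σa = 4+3+4+1+1+6+8+7 = 34; disp = 36−34 = 2.

2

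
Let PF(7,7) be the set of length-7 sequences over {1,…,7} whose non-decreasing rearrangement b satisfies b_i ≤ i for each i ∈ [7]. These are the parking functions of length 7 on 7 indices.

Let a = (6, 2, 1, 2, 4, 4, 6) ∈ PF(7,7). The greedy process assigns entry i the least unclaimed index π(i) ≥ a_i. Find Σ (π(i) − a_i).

Σπ = 28 ({1..7} each once); Σa = 6+2+1+2+4+4+6 = 25; disp = 28−25 = 3.

3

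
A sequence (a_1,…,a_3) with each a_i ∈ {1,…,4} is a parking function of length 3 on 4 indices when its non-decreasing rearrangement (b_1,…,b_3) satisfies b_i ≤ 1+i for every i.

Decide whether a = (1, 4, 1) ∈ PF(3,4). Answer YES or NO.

YES

Sorted: b = (1, 1, 4).
  b_1=1 ≤ 2
  b_2=1 ≤ 3
  b_3=4 ≤ 4
All bounds hold ⇒ YES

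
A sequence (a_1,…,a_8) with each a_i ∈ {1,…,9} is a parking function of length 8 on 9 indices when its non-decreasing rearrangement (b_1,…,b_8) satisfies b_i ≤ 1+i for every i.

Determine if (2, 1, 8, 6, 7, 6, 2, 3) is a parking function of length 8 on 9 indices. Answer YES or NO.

Sorted: b = (1, 2, 2, 3, 6, 6, 7, 8).
  b_1=1 ≤ 2
  b_2=2 ≤ 3
  b_3=2 ≤ 4
  b_4=3 ≤ 5
  b_5=6 ≤ 6
  b_6=6 ≤ 7
  b_7=7 ≤ 8
  b_8=8 ≤ 9
All bounds hold ⇒ YES

YES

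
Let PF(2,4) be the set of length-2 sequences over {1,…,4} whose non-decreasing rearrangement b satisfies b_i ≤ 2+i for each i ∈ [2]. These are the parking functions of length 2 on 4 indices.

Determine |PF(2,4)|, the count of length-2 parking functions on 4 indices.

|PF(2,4)| = (4+1−2)·(4+1)^{2−1} = 3 · 5 = 15 (Pollak)
One tuple (2,4) → sorted (2,4): b_i ≤ 2+i ∀i, a PF.

15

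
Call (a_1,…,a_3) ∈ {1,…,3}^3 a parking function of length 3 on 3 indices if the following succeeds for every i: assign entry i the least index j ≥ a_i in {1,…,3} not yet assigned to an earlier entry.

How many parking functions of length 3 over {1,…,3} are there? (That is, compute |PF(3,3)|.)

16

|PF(3,3)| = 1·4^2 = 1 · 16 = 16
Check (2,1,3) → sorted (1,2,3): b_i ≤ i ∀i, a PF.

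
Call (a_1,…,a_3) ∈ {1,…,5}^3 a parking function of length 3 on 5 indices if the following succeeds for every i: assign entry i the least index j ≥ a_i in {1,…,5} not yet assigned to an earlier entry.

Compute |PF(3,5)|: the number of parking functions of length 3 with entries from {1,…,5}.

108

|PF(3,5)| = (6−3)·6^(3−1) = 3·36 = 108 [KW]
Check (1,1,4) → sorted (1,1,4): b_i ≤ 2+i ∀i, a PF.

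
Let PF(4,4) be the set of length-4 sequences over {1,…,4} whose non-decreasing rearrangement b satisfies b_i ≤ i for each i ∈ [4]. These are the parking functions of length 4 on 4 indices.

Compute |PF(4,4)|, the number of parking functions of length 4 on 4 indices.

125

|PF(4,4)| = (5−4)·5^(4−1) = 1·125 = 125 (Pollak)
Example (1,2,2,1) → sorted (1,1,2,2): b_i ≤ i ∀i, a PF.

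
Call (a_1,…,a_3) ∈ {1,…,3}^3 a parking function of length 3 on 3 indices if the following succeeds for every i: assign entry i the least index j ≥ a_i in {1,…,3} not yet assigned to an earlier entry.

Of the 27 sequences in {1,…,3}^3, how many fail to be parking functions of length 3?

|PF| = (3+1−3)·(3+1)^{3−1} = 1 · 16 = 16 (Pollak)
Check (3,1,3) → sorted (1,3,3): b_2=3>2, not a PF.
So 27 − 16 = 11 fail.

11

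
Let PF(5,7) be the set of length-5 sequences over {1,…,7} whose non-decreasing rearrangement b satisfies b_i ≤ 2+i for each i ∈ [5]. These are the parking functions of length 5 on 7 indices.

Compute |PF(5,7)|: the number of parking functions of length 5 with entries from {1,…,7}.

12288

|PF| = (7−5+1)·(7+1)^(5−1) = 3 · 4096 = 12288
Example (2,5,3,2,4) → sorted (2,2,3,4,5): b_i ≤ 2+i ∀i, a PF.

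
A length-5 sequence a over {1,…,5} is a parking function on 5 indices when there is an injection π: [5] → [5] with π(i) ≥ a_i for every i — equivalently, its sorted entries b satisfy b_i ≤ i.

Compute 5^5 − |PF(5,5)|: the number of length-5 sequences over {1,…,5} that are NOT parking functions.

1829

#PF = (5−5+1)·(5+1)^(5−1) = 1 · 1296 = 1296 [KW]
E.g. (2,4,2,4,4) → sorted (2,2,4,4,4): b_1=2>1, not a PF.
5^5 − 1296 = 3125 − 1296 = 1829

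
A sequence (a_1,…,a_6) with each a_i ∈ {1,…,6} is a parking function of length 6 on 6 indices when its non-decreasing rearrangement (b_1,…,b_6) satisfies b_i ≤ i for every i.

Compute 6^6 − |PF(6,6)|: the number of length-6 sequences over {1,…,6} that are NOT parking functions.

Count = (7−6)·7^(6−1) = 1×16807 = 16807 [KW]
Check (3,5,3,5,2,5) → sorted (2,3,3,5,5,5): b_1=2>1, not a PF.
6^6 − 16807 = 46656 − 16807 = 29849

29849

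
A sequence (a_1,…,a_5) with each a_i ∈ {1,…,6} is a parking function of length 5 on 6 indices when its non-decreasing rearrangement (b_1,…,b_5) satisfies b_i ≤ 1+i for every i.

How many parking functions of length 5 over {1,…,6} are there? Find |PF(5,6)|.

4802

|PF| = (7−5)·7^(5−1) = 2·2401 = 4802
Check (3,4,6,2,1) → sorted (1,2,3,4,6): b_i ≤ 1+i ∀i, a PF.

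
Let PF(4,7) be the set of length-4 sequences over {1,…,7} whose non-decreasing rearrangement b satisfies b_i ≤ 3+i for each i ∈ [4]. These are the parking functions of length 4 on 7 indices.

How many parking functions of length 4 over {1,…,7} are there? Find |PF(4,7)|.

2048

|PF(4,7)| = 4·8^3 = 4×512 = 2048
Example (2,7,2,5) → sorted (2,2,5,7): b_i ≤ 3+i ∀i, a PF.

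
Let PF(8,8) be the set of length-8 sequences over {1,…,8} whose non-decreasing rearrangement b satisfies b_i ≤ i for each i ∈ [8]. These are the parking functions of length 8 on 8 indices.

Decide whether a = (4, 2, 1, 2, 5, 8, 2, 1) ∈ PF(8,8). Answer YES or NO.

YES

Rearranged: b = (1, 1, 2, 2, 2, 4, 5, 8).
  b_1=1 ≤ 1
  b_2=1 ≤ 2
  b_3=2 ≤ 3
  b_4=2 ≤ 4
  b_5=2 ≤ 5
  b_6=4 ≤ 6
  b_7=5 ≤ 7
  b_8=8 ≤ 8
All bounds hold ⇒ YES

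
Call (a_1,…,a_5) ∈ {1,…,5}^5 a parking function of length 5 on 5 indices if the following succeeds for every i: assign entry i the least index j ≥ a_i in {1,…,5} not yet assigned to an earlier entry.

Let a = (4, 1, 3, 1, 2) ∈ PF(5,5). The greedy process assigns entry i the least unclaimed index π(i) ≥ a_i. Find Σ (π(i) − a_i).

4

Σπ = 5·6/2 = 15 (π permutes [5]); Σa = 4+1+3+1+2 = 11; disp = 15−11 = 4.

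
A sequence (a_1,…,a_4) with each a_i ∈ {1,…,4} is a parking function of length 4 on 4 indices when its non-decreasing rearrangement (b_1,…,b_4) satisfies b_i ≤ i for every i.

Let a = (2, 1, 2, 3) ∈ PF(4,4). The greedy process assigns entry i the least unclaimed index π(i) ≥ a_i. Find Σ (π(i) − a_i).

Σπ = 4·5/2 = 10 (π permutes [4]); Σa = 2+1+2+3 = 8; disp = 10−8 = 2.

2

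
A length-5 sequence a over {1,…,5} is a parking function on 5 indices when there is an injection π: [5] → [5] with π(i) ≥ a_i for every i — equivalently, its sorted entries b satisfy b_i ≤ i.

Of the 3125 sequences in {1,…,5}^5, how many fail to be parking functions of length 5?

|PF(5,5)| = (5−5+1)·(5+1)^(5−1) = 1 · 1296 = 1296 (Konheim–Weiss)
E.g. (5,5,1,5,5) → sorted (1,5,5,5,5): b_2=5>2, not a PF.
Total 3125; non-PF = 3125−1296 = 1829

1829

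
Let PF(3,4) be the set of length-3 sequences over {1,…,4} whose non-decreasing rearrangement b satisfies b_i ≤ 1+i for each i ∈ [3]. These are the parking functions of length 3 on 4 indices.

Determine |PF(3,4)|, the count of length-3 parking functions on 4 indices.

50

Count = 2·5^2 = 2 · 25 = 50 (Konheim–Weiss)
One tuple (2,3,1) → sorted (1,2,3): b_i ≤ 1+i ∀i, a PF.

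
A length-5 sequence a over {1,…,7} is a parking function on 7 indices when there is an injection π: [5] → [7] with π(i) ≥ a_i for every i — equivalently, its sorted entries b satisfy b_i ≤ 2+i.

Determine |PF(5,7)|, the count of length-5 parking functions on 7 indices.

12288

|PF(5,7)| = (7−5+1)·(7+1)^(5−1) = 3·4096 = 12288 (Konheim–Weiss)
One tuple (1,2,6,4,6) → sorted (1,2,4,6,6): b_i ≤ 2+i ∀i, a PF.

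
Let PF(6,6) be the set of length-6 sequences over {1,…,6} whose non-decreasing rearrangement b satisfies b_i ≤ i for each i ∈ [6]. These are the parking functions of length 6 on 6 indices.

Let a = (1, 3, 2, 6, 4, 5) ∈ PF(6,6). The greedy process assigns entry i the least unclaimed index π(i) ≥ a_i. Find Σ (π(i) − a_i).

0

Σπ(i) = 1+…+6 = 21; Σa = 1+3+2+6+4+5 = 21; disp = 21−21 = 0.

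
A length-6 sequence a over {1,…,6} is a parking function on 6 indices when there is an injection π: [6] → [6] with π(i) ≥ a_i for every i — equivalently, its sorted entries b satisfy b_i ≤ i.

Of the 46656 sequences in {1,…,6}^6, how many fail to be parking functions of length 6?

29849

|PF| = (6−6+1)·(6+1)^(6−1) = 1×16807 = 16807
E.g. (5,4,6,1,5,5) → sorted (1,4,5,5,5,6): b_2=4>2, not a PF.
Total 46656; non-PF = 46656−16807 = 29849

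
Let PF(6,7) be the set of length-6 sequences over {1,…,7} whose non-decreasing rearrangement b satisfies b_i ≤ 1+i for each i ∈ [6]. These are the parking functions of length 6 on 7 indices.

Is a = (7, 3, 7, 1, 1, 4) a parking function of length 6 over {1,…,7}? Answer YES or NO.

NO

Rearranged: b = (1, 1, 3, 4, 7, 7).
  b_1=1 ≤ 2
  b_2=1 ≤ 3
  b_3=3 ≤ 4
  b_4=4 ≤ 5
  b_5=7 > 6
  fails at i=5 ⇒ NO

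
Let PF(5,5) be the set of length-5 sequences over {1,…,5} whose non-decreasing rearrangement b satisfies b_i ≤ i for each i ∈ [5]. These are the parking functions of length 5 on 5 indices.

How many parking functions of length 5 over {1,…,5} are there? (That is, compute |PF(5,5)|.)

1296

|PF(5,5)| = (5+1−5)·(5+1)^{5−1} = 1 · 1296 = 1296
Check (1,2,3,2,3) → sorted (1,2,2,3,3): b_i ≤ i ∀i, a PF.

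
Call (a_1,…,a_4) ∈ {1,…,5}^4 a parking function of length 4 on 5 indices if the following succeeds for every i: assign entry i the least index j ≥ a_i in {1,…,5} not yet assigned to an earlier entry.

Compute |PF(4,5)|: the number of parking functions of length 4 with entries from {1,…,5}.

Count = (5−4+1)·(5+1)^(4−1) = 2 · 216 = 432 (Pollak)
One tuple (1,3,2,5) → sorted (1,2,3,5): b_i ≤ 1+i ∀i, a PF.

432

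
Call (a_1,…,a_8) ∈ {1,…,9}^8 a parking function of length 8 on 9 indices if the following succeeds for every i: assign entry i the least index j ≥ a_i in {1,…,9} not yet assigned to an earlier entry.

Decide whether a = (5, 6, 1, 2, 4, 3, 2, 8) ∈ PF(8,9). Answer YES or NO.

YES

Rearranged: b = (1, 2, 2, 3, 4, 5, 6, 8).
  b_1=1 ≤ 2
  b_2=2 ≤ 3
  b_3=2 ≤ 4
  b_4=3 ≤ 5
  b_5=4 ≤ 6
  b_6=5 ≤ 7
  b_7=6 ≤ 8
  b_8=8 ≤ 9
All bounds hold ⇒ YES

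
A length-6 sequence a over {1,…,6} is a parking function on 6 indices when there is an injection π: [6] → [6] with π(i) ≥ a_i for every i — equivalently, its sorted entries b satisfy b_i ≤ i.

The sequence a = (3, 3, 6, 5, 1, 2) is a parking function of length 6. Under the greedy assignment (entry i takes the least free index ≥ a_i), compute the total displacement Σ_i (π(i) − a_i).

1

Σπ(i) = 1+…+6 = 21; Σa = 3+3+6+5+1+2 = 20; disp = 21−20 = 1.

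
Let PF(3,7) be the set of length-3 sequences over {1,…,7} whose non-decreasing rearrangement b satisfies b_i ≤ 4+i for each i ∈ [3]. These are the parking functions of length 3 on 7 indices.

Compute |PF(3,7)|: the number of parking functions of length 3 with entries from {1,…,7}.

320

Count = (7−3+1)·(7+1)^(3−1) = 5·64 = 320 (Konheim–Weiss)
E.g. (4,3,3) → sorted (3,3,4): b_i ≤ 4+i ∀i, a PF.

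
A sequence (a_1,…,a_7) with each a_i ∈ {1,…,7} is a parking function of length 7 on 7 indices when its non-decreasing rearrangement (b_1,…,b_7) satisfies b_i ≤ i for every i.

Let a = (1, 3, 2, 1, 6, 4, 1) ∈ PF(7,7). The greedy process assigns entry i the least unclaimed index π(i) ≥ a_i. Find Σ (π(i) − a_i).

10

Σπ = 7·8/2 = 28 (π permutes [7]); Σa = 1+3+2+1+6+4+1 = 18; disp = 28−18 = 10.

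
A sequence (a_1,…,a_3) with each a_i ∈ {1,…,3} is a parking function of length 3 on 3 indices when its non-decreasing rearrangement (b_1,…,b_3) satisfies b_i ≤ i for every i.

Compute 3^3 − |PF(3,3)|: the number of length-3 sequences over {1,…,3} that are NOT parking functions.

Count = (3−3+1)·(3+1)^(3−1) = 1×16 = 16 (Pollak)
Check (2,3,2) → sorted (2,2,3): b_1=2>1, not a PF.
So 27 − 16 = 11 fail.

11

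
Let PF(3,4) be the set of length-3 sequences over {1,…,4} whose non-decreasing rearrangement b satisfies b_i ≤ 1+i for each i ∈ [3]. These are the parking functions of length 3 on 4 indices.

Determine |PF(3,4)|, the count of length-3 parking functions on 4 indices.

50

Count = (4+1−3)·(4+1)^{3−1} = 2 · 25 = 50 [KW]
One tuple (3,2,3) → sorted (2,3,3): b_i ≤ 1+i ∀i, a PF.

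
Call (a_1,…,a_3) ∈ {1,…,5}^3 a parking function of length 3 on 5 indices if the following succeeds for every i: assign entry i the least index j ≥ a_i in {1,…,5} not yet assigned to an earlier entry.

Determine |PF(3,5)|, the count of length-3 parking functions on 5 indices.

108

|PF| = (6−3)·6^(3−1) = 3×36 = 108
One tuple (2,1,4) → sorted (1,2,4): b_i ≤ 2+i ∀i, a PF.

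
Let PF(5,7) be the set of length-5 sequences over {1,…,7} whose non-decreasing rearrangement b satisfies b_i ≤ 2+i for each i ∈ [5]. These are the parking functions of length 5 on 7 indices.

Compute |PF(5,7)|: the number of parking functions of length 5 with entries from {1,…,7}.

#PF = (7+1−5)·(7+1)^{5−1} = 3×4096 = 12288
One tuple (6,4,2,4,1) → sorted (1,2,4,4,6): b_i ≤ 2+i ∀i, a PF.

12288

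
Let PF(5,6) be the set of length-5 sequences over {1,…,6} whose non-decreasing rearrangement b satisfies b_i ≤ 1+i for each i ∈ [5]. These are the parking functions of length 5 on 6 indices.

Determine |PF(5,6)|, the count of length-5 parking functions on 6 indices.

4802

#PF = (6+1−5)·(6+1)^{5−1} = 2 · 2401 = 4802 [KW]
E.g. (1,3,1,2,3) → sorted (1,1,2,3,3): b_i ≤ 1+i ∀i, a PF.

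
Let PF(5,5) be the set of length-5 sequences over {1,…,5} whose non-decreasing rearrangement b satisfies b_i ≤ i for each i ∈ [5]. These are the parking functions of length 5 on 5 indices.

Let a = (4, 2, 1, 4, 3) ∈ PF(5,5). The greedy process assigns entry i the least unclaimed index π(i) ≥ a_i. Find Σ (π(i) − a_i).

1

Σπ = 15 ({1..5} each once); Σa = 4+2+1+4+3 = 14; disp = 15−14 = 1.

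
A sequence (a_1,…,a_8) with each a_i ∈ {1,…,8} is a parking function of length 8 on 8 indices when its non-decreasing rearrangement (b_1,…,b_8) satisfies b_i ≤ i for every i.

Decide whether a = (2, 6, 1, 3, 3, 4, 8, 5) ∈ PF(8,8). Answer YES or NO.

YES

Order a: b = (1, 2, 3, 3, 4, 5, 6, 8).
  b_1=1 ≤ 1
  b_2=2 ≤ 2
  b_3=3 ≤ 3
  b_4=3 ≤ 4
  b_5=4 ≤ 5
  b_6=5 ≤ 6
  b_7=6 ≤ 7
  b_8=8 ≤ 8
All bounds hold ⇒ YES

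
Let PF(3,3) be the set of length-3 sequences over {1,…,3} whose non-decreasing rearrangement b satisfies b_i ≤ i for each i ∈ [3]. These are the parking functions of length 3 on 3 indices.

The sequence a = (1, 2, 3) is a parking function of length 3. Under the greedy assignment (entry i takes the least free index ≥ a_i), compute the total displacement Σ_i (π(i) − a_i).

0

Σπ(i) = 1+…+3 = 6; Σa = 1+2+3 = 6; disp = 6−6 = 0.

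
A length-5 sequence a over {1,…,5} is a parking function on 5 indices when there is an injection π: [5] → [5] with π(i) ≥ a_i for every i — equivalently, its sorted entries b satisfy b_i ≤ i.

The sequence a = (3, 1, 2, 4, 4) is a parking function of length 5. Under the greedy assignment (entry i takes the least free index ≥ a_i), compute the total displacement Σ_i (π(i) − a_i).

1

Σπ(i) = 1+…+5 = 15; Σa = 3+1+2+4+4 = 14; disp = 15−14 = 1.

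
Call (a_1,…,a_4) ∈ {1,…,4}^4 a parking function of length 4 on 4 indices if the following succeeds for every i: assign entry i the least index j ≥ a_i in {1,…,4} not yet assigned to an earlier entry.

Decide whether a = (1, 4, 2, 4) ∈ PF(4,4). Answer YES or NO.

NO

Sorted: b = (1, 2, 4, 4).
  b_1=1 ≤ 1
  b_2=2 ≤ 2
  b_3=4 > 3
  fails at i=3 ⇒ NO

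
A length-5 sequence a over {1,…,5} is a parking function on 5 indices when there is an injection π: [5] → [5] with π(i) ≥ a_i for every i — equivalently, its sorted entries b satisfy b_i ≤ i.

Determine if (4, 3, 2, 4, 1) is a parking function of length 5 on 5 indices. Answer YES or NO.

Order a: b = (1, 2, 3, 4, 4).
  b_1=1 ≤ 1
  b_2=2 ≤ 2
  b_3=3 ≤ 3
  b_4=4 ≤ 4
  b_5=4 ≤ 5
All bounds hold ⇒ YES

YES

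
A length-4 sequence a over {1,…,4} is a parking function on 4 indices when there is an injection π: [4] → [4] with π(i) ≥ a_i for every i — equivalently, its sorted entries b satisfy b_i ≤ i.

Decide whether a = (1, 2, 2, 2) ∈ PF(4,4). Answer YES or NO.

Order a: b = (1, 2, 2, 2).
  b_1=1 ≤ 1
  b_2=2 ≤ 2
  b_3=2 ≤ 3
  b_4=2 ≤ 4
All bounds hold ⇒ YES

YES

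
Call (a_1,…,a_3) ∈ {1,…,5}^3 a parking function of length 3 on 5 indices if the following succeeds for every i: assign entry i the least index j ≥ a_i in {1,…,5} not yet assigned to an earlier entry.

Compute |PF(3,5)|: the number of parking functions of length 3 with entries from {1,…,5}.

108

Count = 3·6^2 = 3 · 36 = 108
Check (3,3,1) → sorted (1,3,3): b_i ≤ 2+i ∀i, a PF.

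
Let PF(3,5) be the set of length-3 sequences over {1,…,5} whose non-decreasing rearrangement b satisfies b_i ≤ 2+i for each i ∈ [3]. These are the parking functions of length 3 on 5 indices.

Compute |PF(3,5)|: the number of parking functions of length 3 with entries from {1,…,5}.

108

#PF = (5−3+1)·(5+1)^(3−1) = 3·36 = 108 [KW]
E.g. (1,3,1) → sorted (1,1,3): b_i ≤ 2+i ∀i, a PF.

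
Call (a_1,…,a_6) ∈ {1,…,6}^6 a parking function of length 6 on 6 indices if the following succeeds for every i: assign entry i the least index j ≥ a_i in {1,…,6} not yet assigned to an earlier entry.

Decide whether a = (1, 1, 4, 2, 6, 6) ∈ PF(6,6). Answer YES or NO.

NO

Rearranged: b = (1, 1, 2, 4, 6, 6).
  b_1=1 ≤ 1
  b_2=1 ≤ 2
  b_3=2 ≤ 3
  b_4=4 ≤ 4
  b_5=6 > 5
  fails at i=5 ⇒ NO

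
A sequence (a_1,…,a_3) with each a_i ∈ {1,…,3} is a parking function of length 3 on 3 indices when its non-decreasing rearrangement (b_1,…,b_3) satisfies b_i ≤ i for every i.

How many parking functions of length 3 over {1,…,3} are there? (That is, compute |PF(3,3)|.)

16

|PF| = (3−3+1)·(3+1)^(3−1) = 1·16 = 16 (Konheim–Weiss)
Example (1,1,2) → sorted (1,1,2): b_i ≤ i ∀i, a PF.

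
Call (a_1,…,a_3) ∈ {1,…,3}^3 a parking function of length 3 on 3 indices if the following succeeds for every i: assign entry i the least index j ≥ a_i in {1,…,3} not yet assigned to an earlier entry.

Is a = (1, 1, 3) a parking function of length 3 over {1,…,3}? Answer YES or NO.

YES

Rearranged: b = (1, 1, 3).
  b_1=1 ≤ 1
  b_2=1 ≤ 2
  b_3=3 ≤ 3
All bounds hold ⇒ YES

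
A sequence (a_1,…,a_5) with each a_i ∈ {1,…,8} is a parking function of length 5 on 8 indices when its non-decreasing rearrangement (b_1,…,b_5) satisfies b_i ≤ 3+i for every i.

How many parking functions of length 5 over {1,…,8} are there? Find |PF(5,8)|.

|PF(5,8)| = (9−5)·9^(5−1) = 4×6561 = 26244
One tuple (4,7,8,4,5) → sorted (4,4,5,7,8): b_i ≤ 3+i ∀i, a PF.

26244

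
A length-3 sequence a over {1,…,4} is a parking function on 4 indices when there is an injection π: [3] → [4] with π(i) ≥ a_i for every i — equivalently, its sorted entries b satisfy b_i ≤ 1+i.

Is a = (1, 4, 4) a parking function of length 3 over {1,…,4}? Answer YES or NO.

Order a: b = (1, 4, 4).
  b_1=1 ≤ 2
  b_2=4 > 3
  fails at i=2 ⇒ NO

NO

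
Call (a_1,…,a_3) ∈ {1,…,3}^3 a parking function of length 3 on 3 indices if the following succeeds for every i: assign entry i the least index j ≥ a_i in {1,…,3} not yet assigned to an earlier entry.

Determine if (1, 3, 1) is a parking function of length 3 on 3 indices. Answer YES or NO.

YES

Rearranged: b = (1, 1, 3).
  b_1=1 ≤ 1
  b_2=1 ≤ 2
  b_3=3 ≤ 3
All bounds hold ⇒ YES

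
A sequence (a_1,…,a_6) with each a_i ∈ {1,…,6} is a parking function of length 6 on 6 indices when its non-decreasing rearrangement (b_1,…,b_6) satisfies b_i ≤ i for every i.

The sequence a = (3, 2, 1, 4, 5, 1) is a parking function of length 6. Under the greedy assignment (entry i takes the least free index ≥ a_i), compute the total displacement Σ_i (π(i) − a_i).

5

Σπ = 6·7/2 = 21 (π permutes [6]); Σa = 3+2+1+4+5+1 = 16; disp = 21−16 = 5.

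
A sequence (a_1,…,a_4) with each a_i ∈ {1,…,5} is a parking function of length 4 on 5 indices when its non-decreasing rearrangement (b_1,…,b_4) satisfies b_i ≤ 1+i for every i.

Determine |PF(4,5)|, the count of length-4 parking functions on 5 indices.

|PF(4,5)| = (6−4)·6^(4−1) = 2×216 = 432 (Pollak)
E.g. (2,5,2,1) → sorted (1,2,2,5): b_i ≤ 1+i ∀i, a PF.

432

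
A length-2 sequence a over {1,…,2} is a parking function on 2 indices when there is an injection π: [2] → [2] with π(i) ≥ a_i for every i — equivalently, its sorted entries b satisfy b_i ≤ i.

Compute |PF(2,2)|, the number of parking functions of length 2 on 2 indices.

Count = (3−2)·3^(2−1) = 1×3 = 3 [KW]
E.g. (1,2) → sorted (1,2): b_i ≤ i ∀i, a PF.

3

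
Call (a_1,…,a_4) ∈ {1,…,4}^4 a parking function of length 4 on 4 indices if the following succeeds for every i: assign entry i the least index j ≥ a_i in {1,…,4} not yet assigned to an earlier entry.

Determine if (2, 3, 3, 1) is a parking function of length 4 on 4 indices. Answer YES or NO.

YES

Sorted: b = (1, 2, 3, 3).
  b_1=1 ≤ 1
  b_2=2 ≤ 2
  b_3=3 ≤ 3
  b_4=3 ≤ 4
All bounds hold ⇒ YES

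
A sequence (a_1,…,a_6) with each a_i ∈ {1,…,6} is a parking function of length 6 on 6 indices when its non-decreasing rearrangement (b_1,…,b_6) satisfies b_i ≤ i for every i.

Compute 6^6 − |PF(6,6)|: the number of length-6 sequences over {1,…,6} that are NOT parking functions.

#PF = (6−6+1)·(6+1)^(6−1) = 1 · 16807 = 16807 (Pollak)
E.g. (5,6,2,6,6,2) → sorted (2,2,5,6,6,6): b_1=2>1, not a PF.
Total 46656; non-PF = 46656−16807 = 29849

29849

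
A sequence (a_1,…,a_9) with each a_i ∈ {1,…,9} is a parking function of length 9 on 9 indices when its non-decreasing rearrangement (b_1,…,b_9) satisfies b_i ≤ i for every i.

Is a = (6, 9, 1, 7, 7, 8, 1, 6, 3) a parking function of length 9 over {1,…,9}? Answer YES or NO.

NO

Rearranged: b = (1, 1, 3, 6, 6, 7, 7, 8, 9).
  b_1=1 ≤ 1
  b_2=1 ≤ 2
  b_3=3 ≤ 3
  b_4=6 > 4
  fails at i=4 ⇒ NO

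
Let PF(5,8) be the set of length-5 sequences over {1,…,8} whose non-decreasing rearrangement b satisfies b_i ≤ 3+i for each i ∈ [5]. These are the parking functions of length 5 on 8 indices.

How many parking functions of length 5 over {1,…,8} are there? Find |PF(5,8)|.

#PF = (9−5)·9^(5−1) = 4×6561 = 26244 (Pollak)
Example (4,2,5,4,5) → sorted (2,4,4,5,5): b_i ≤ 3+i ∀i, a PF.

26244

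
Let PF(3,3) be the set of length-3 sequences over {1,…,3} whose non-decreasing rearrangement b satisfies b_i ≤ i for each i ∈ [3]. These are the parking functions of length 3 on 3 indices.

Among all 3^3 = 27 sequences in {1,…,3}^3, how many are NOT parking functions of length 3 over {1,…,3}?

11

|PF| = (3−3+1)·(3+1)^(3−1) = 1×16 = 16 [KW]
Example (3,3,3) → sorted (3,3,3): b_1=3>1, not a PF.
So 27 − 16 = 11 fail.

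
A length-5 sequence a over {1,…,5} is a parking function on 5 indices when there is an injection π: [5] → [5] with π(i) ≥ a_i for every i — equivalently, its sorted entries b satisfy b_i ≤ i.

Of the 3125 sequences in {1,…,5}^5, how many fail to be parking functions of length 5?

|PF(5,5)| = (5+1−5)·(5+1)^{5−1} = 1 · 1296 = 1296 [KW]
Example (4,5,1,3,5) → sorted (1,3,4,5,5): b_2=3>2, not a PF.
So 3125 − 1296 = 1829 fail.

1829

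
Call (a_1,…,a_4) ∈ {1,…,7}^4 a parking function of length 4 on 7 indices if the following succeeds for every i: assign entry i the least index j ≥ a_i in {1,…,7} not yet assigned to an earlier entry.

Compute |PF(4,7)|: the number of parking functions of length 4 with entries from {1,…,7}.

|PF| = 4·8^3 = 4·512 = 2048
Check (3,3,6,6) → sorted (3,3,6,6): b_i ≤ 3+i ∀i, a PF.

2048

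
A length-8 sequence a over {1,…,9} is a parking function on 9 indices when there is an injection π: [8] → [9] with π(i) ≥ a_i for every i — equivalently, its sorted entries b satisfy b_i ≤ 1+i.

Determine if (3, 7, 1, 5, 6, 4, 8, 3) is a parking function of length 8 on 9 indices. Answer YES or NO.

YES

Sorted: b = (1, 3, 3, 4, 5, 6, 7, 8).
  b_1=1 ≤ 2
  b_2=3 ≤ 3
  b_3=3 ≤ 4
  b_4=4 ≤ 5
  b_5=5 ≤ 6
  b_6=6 ≤ 7
  b_7=7 ≤ 8
  b_8=8 ≤ 9
All bounds hold ⇒ YES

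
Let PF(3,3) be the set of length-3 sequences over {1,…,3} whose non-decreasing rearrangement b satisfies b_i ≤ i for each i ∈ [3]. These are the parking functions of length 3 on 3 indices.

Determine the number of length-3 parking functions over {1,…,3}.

#PF = (3−3+1)·(3+1)^(3−1) = 1·16 = 16
Example (3,1,2) → sorted (1,2,3): b_i ≤ i ∀i, a PF.

16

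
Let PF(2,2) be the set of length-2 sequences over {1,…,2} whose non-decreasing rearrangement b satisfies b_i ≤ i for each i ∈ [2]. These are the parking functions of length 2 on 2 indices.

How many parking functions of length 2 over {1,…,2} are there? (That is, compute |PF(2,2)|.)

3

|PF(2,2)| = 1·3^1 = 1×3 = 3 (Konheim–Weiss)
Check (2,1) → sorted (1,2): b_i ≤ i ∀i, a PF.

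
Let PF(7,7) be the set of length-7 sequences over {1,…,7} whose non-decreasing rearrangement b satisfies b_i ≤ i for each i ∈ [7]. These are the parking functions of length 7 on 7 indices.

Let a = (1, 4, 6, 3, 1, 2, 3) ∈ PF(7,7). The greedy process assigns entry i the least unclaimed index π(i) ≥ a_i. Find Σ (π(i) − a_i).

Σπ(i) = 1+…+7 = 28; Σa = 1+4+6+3+1+2+3 = 20; disp = 28−20 = 8.

8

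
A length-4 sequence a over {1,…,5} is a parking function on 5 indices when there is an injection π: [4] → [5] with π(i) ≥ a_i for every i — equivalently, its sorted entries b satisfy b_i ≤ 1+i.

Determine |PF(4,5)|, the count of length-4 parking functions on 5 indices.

|PF| = (5−4+1)·(5+1)^(4−1) = 2·216 = 432 (Konheim–Weiss)
E.g. (2,3,5,1) → sorted (1,2,3,5): b_i ≤ 1+i ∀i, a PF.

432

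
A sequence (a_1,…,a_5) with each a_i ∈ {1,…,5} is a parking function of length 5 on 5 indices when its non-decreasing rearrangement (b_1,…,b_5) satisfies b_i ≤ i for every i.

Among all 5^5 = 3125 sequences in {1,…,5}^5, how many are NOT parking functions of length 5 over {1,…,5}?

1829

|PF(5,5)| = (6−5)·6^(5−1) = 1 · 1296 = 1296 (Pollak)
Example (1,5,5,5,1) → sorted (1,1,5,5,5): b_3=5>3, not a PF.
So 3125 − 1296 = 1829 fail.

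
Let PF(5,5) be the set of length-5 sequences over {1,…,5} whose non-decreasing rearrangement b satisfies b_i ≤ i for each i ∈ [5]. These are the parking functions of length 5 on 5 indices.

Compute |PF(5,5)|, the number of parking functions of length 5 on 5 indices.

#PF = (5−5+1)·(5+1)^(5−1) = 1×1296 = 1296 [KW]
Example (5,2,1,2,3) → sorted (1,2,2,3,5): b_i ≤ i ∀i, a PF.

1296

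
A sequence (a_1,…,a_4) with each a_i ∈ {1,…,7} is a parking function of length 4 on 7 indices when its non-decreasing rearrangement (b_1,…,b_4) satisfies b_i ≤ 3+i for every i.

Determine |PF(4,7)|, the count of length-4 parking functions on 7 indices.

2048

#PF = (8−4)·8^(4−1) = 4×512 = 2048 (Konheim–Weiss)
Check (4,2,4,1) → sorted (1,2,4,4): b_i ≤ 3+i ∀i, a PF.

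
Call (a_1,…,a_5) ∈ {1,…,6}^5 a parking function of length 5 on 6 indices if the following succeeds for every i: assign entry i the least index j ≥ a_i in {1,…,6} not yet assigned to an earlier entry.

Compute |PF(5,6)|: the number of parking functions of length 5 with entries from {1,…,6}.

4802

Count = 2·7^4 = 2×2401 = 4802 [KW]
Example (1,4,1,5,5) → sorted (1,1,4,5,5): b_i ≤ 1+i ∀i, a PF.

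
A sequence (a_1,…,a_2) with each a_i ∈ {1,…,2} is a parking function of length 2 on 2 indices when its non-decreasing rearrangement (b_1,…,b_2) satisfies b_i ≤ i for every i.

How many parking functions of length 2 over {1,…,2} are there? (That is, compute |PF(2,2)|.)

|PF(2,2)| = (3−2)·3^(2−1) = 1 · 3 = 3
Example (2,1) → sorted (1,2): b_i ≤ i ∀i, a PF.

3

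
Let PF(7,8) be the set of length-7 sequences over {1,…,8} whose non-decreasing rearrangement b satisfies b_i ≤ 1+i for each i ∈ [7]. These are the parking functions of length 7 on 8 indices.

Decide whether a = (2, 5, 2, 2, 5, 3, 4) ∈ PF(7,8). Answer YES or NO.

YES

Sorted: b = (2, 2, 2, 3, 4, 5, 5).
  b_1=2 ≤ 2
  b_2=2 ≤ 3
  b_3=2 ≤ 4
  b_4=3 ≤ 5
  b_5=4 ≤ 6
  b_6=5 ≤ 7
  b_7=5 ≤ 8
All bounds hold ⇒ YES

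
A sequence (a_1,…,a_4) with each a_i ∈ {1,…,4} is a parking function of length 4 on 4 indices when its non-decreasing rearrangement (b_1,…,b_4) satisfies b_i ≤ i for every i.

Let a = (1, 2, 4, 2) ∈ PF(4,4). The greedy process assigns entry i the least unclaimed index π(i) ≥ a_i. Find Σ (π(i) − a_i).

1

Σπ = 4·5/2 = 10 (π permutes [4]); Σa = 1+2+4+2 = 9; disp = 10−9 = 1.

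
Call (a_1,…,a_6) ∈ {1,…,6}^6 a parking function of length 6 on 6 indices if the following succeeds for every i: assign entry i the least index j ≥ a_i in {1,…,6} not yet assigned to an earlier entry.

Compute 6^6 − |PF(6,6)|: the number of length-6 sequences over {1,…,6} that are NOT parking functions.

29849

|PF| = (6−6+1)·(6+1)^(6−1) = 1·16807 = 16807 (Pollak)
E.g. (6,3,4,5,5,2) → sorted (2,3,4,5,5,6): b_1=2>1, not a PF.
Total 46656; non-PF = 46656−16807 = 29849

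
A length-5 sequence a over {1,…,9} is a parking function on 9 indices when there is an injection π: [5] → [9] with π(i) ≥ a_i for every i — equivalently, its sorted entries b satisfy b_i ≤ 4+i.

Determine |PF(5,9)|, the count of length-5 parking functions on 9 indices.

50000

Count = 5·10^4 = 5×10000 = 50000
Check (9,2,2,2,3) → sorted (2,2,2,3,9): b_i ≤ 4+i ∀i, a PF.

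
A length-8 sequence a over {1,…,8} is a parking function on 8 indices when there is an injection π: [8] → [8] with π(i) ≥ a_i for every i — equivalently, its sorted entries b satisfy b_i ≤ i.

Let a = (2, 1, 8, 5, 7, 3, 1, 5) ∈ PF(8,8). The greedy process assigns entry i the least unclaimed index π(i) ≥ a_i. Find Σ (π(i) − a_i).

4

Σπ = 36 ({1..8} each once); Σa = 2+1+8+5+7+3+1+5 = 32; disp = 36−32 = 4.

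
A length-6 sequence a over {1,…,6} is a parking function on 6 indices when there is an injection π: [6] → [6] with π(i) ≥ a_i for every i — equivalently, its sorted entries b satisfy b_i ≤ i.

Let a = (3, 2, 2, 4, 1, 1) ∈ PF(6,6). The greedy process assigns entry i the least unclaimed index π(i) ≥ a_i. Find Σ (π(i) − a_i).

8

Σπ(i) = 1+…+6 = 21; Σa = 3+2+2+4+1+1 = 13; disp = 21−13 = 8.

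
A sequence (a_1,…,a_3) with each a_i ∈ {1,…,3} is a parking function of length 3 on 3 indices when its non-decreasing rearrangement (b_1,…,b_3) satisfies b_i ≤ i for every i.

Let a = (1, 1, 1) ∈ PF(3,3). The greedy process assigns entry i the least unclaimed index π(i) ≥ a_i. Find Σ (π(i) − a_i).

3

Σπ = 6 ({1..3} each once); Σa = 1+1+1 = 3; disp = 6−3 = 3.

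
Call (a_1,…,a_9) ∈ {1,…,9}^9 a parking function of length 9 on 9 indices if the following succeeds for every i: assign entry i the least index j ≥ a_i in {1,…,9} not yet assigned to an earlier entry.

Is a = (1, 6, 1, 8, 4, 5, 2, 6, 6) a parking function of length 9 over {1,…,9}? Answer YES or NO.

Order a: b = (1, 1, 2, 4, 5, 6, 6, 6, 8).
  b_1=1 ≤ 1
  b_2=1 ≤ 2
  b_3=2 ≤ 3
  b_4=4 ≤ 4
  b_5=5 ≤ 5
  b_6=6 ≤ 6
  b_7=6 ≤ 7
  b_8=6 ≤ 8
  b_9=8 ≤ 9
All bounds hold ⇒ YES

YES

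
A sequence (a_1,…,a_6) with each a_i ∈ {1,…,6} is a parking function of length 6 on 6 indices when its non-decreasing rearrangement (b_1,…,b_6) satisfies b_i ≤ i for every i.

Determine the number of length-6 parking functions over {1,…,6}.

16807

|PF(6,6)| = (6−6+1)·(6+1)^(6−1) = 1 · 16807 = 16807 (Pollak)
One tuple (3,3,5,4,2,1) → sorted (1,2,3,3,4,5): b_i ≤ i ∀i, a PF.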